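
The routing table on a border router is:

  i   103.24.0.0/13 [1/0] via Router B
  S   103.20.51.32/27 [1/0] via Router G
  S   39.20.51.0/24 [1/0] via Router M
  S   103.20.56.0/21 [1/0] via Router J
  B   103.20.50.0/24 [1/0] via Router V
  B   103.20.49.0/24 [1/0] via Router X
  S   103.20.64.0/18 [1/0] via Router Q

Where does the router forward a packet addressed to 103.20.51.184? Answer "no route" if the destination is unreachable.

No entry's prefix contains 103.20.51.184; there is no default route.

no route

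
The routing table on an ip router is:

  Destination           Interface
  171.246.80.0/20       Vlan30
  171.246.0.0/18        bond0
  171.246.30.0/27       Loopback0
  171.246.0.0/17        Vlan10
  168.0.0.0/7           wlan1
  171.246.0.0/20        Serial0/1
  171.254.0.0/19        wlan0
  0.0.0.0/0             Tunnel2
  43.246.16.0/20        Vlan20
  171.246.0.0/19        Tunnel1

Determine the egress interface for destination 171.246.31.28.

Routes whose prefix contains 171.246.31.28:
  0.0.0.0/0 (default, matches everything) -> Tunnel2
  171.246.0.0/17 (171.246.0.0 - 171.246.127.255) -> Vlan10
  171.246.0.0/18 (171.246.0.0 - 171.246.63.255) -> bond0
  171.246.0.0/19 (171.246.0.0 - 171.246.31.255) -> Tunnel1
More-specific entries that do NOT match:
  171.246.30.0/27 (171.246.30.0 - 171.246.30.31) does not contain 171.246.31.28
  171.246.80.0/20 (171.246.80.0 - 171.246.95.255) does not contain 171.246.31.28
  171.246.0.0/20 (171.246.0.0 - 171.246.15.255) does not contain 171.246.31.28
  43.246.16.0/20 (43.246.16.0 - 43.246.31.255) does not contain 171.246.31.28
Longest matching prefix is /19 -> interface Tunnel1.

Tunnel1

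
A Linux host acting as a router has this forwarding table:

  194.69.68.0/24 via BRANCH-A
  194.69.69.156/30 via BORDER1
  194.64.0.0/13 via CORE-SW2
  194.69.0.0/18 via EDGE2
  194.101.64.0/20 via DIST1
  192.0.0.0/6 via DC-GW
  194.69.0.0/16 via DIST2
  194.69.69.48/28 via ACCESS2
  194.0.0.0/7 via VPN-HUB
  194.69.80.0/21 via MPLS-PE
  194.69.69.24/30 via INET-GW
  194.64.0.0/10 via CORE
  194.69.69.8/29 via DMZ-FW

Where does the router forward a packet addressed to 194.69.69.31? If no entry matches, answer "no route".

DIST2

Routes whose prefix contains 194.69.69.31:
  192.0.0.0/6 (192.0.0.0 - 195.255.255.255) -> DC-GW
  194.0.0.0/7 (194.0.0.0 - 195.255.255.255) -> VPN-HUB
  194.64.0.0/10 (194.64.0.0 - 194.127.255.255) -> CORE
  194.64.0.0/13 (194.64.0.0 - 194.71.255.255) -> CORE-SW2
  194.69.0.0/16 (194.69.0.0 - 194.69.255.255) -> DIST2
More-specific entries that do NOT match:
  194.69.69.156/30 (194.69.69.156 - 194.69.69.159) does not contain 194.69.69.31
  194.69.69.24/30 (194.69.69.24 - 194.69.69.27) does not contain 194.69.69.31
  194.69.69.8/29 (194.69.69.8 - 194.69.69.15) does not contain 194.69.69.31
  194.69.69.48/28 (194.69.69.48 - 194.69.69.63) does not contain 194.69.69.31
  194.69.68.0/24 (194.69.68.0 - 194.69.68.255) does not contain 194.69.69.31
  194.69.80.0/21 (194.69.80.0 - 194.69.87.255) does not contain 194.69.69.31
  194.101.64.0/20 (194.101.64.0 - 194.101.79.255) does not contain 194.69.69.31
  194.69.0.0/18 (194.69.0.0 - 194.69.63.255) does not contain 194.69.69.31
Longest matching prefix is /16 -> next hop DIST2.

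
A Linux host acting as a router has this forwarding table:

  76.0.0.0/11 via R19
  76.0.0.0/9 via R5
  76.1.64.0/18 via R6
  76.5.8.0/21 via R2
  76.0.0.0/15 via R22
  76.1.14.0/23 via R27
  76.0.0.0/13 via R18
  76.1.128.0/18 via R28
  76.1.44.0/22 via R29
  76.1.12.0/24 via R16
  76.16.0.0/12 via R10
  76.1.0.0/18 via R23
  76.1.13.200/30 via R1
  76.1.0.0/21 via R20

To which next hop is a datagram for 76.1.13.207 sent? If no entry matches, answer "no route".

Routes whose prefix contains 76.1.13.207:
  76.0.0.0/9 (76.0.0.0 - 76.127.255.255) -> R5
  76.0.0.0/11 (76.0.0.0 - 76.31.255.255) -> R19
  76.0.0.0/13 (76.0.0.0 - 76.7.255.255) -> R18
  76.0.0.0/15 (76.0.0.0 - 76.1.255.255) -> R22
  76.1.0.0/18 (76.1.0.0 - 76.1.63.255) -> R23
More-specific entries that do NOT match:
  76.1.13.200/30 (76.1.13.200 - 76.1.13.203) does not contain 76.1.13.207
  76.1.12.0/24 (76.1.12.0 - 76.1.12.255) does not contain 76.1.13.207
  76.1.14.0/23 (76.1.14.0 - 76.1.15.255) does not contain 76.1.13.207
  76.1.44.0/22 (76.1.44.0 - 76.1.47.255) does not contain 76.1.13.207
  76.5.8.0/21 (76.5.8.0 - 76.5.15.255) does not contain 76.1.13.207
  76.1.0.0/21 (76.1.0.0 - 76.1.7.255) does not contain 76.1.13.207
Longest matching prefix is /18 -> next hop R23.

R23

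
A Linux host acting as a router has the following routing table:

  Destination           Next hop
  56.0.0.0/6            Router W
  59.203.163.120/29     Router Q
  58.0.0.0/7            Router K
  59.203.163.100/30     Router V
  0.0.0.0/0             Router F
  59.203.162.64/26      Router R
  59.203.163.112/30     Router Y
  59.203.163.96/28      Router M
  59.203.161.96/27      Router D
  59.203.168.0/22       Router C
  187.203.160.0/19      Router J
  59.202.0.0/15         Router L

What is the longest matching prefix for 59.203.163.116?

59.202.0.0/15

Entries matching 59.203.163.116:
  0.0.0.0/0 (default, matches everything)
  56.0.0.0/6 (56.0.0.0 - 59.255.255.255)
  58.0.0.0/7 (58.0.0.0 - 59.255.255.255)
  59.202.0.0/15 (59.202.0.0 - 59.203.255.255)
Most specific is 59.202.0.0/15.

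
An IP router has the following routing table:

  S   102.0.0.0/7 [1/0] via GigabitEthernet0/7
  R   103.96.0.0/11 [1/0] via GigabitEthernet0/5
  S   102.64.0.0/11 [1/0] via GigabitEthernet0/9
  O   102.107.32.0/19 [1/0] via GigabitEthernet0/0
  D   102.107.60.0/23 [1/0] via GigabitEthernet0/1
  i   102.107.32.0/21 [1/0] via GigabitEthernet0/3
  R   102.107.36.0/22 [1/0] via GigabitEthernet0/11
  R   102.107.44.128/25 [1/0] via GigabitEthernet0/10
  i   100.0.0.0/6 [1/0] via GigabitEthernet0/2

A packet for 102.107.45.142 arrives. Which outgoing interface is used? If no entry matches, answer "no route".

GigabitEthernet0/0

Routes whose prefix contains 102.107.45.142:
  100.0.0.0/6 (100.0.0.0 - 103.255.255.255) -> GigabitEthernet0/2
  102.0.0.0/7 (102.0.0.0 - 103.255.255.255) -> GigabitEthernet0/7
  102.107.32.0/19 (102.107.32.0 - 102.107.63.255) -> GigabitEthernet0/0
More-specific entries that do NOT match:
  102.107.44.128/25 (102.107.44.128 - 102.107.44.255) does not contain 102.107.45.142
  102.107.60.0/23 (102.107.60.0 - 102.107.61.255) does not contain 102.107.45.142
  102.107.36.0/22 (102.107.36.0 - 102.107.39.255) does not contain 102.107.45.142
  102.107.32.0/21 (102.107.32.0 - 102.107.39.255) does not contain 102.107.45.142
Longest matching prefix is /19 -> interface GigabitEthernet0/0.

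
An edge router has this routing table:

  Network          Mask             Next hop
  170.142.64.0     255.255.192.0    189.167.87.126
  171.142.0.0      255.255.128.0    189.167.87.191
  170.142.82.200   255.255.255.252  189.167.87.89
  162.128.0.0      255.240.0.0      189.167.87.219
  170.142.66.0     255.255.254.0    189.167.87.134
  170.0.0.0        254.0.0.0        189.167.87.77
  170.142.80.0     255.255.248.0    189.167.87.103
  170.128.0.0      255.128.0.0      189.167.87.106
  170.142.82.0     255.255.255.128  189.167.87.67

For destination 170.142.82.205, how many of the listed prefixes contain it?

Prefixes containing 170.142.82.205:
  170.0.0.0/7 (170.0.0.0 - 171.255.255.255)
  170.128.0.0/9 (170.128.0.0 - 170.255.255.255)
  170.142.64.0/18 (170.142.64.0 - 170.142.127.255)
  170.142.80.0/21 (170.142.80.0 - 170.142.87.255)
Total matching entries: 4.

4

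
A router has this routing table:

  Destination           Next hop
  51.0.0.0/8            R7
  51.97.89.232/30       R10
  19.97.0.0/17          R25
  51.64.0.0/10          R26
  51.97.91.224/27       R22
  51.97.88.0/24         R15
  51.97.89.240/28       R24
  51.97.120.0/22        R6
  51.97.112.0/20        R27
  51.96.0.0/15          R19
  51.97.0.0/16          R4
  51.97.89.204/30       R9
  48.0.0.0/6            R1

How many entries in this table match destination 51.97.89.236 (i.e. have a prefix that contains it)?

5

Prefixes containing 51.97.89.236:
  48.0.0.0/6 (48.0.0.0 - 51.255.255.255)
  51.0.0.0/8 (51.0.0.0 - 51.255.255.255)
  51.64.0.0/10 (51.64.0.0 - 51.127.255.255)
  51.96.0.0/15 (51.96.0.0 - 51.97.255.255)
  51.97.0.0/16 (51.97.0.0 - 51.97.255.255)
Total matching entries: 5.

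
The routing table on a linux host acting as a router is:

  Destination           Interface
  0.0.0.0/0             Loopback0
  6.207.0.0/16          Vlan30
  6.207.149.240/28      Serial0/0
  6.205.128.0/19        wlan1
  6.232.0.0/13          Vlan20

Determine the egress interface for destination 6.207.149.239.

Routes whose prefix contains 6.207.149.239:
  0.0.0.0/0 (default, matches everything) -> Loopback0
  6.207.0.0/16 (6.207.0.0 - 6.207.255.255) -> Vlan30
More-specific entries that do NOT match:
  6.207.149.240/28 (6.207.149.240 - 6.207.149.255) does not contain 6.207.149.239
  6.205.128.0/19 (6.205.128.0 - 6.205.159.255) does not contain 6.207.149.239
Longest matching prefix is /16 -> interface Vlan30.

Vlan30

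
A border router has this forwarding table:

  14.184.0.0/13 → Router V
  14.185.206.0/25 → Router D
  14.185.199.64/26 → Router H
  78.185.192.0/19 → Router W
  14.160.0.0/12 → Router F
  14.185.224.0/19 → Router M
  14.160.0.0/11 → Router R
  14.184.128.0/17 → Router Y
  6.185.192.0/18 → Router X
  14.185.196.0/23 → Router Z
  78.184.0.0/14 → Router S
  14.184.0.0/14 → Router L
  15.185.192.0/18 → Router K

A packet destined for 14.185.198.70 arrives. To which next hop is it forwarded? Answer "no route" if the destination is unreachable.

Routes whose prefix contains 14.185.198.70:
  14.160.0.0/11 (14.160.0.0 - 14.191.255.255) -> Router R
  14.184.0.0/13 (14.184.0.0 - 14.191.255.255) -> Router V
  14.184.0.0/14 (14.184.0.0 - 14.187.255.255) -> Router L
More-specific entries that do NOT match:
  14.185.199.64/26 (14.185.199.64 - 14.185.199.127) does not contain 14.185.198.70
  14.185.206.0/25 (14.185.206.0 - 14.185.206.127) does not contain 14.185.198.70
  14.185.196.0/23 (14.185.196.0 - 14.185.197.255) does not contain 14.185.198.70
  78.185.192.0/19 (78.185.192.0 - 78.185.223.255) does not contain 14.185.198.70
  14.185.224.0/19 (14.185.224.0 - 14.185.255.255) does not contain 14.185.198.70
  6.185.192.0/18 (6.185.192.0 - 6.185.255.255) does not contain 14.185.198.70
  15.185.192.0/18 (15.185.192.0 - 15.185.255.255) does not contain 14.185.198.70
  14.184.128.0/17 (14.184.128.0 - 14.184.255.255) does not contain 14.185.198.70
Longest matching prefix is /14 -> next hop Router L.

Router L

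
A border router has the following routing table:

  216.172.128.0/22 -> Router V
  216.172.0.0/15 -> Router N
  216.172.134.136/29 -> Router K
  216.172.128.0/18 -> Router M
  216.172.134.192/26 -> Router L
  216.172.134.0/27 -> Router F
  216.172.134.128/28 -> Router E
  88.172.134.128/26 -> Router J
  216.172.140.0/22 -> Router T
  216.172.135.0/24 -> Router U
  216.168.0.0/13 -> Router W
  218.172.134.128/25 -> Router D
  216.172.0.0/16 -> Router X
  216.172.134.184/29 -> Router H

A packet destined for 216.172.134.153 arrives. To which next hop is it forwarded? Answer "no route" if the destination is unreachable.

Router M

Routes whose prefix contains 216.172.134.153:
  216.168.0.0/13 (216.168.0.0 - 216.175.255.255) -> Router W
  216.172.0.0/15 (216.172.0.0 - 216.173.255.255) -> Router N
  216.172.0.0/16 (216.172.0.0 - 216.172.255.255) -> Router X
  216.172.128.0/18 (216.172.128.0 - 216.172.191.255) -> Router M
More-specific entries that do NOT match:
  216.172.134.136/29 (216.172.134.136 - 216.172.134.143) does not contain 216.172.134.153
  216.172.134.184/29 (216.172.134.184 - 216.172.134.191) does not contain 216.172.134.153
  216.172.134.128/28 (216.172.134.128 - 216.172.134.143) does not contain 216.172.134.153
  216.172.134.0/27 (216.172.134.0 - 216.172.134.31) does not contain 216.172.134.153
  216.172.134.192/26 (216.172.134.192 - 216.172.134.255) does not contain 216.172.134.153
  88.172.134.128/26 (88.172.134.128 - 88.172.134.191) does not contain 216.172.134.153
  218.172.134.128/25 (218.172.134.128 - 218.172.134.255) does not contain 216.172.134.153
  216.172.135.0/24 (216.172.135.0 - 216.172.135.255) does not contain 216.172.134.153
  216.172.128.0/22 (216.172.128.0 - 216.172.131.255) does not contain 216.172.134.153
  216.172.140.0/22 (216.172.140.0 - 216.172.143.255) does not contain 216.172.134.153
Longest matching prefix is /18 -> next hop Router M.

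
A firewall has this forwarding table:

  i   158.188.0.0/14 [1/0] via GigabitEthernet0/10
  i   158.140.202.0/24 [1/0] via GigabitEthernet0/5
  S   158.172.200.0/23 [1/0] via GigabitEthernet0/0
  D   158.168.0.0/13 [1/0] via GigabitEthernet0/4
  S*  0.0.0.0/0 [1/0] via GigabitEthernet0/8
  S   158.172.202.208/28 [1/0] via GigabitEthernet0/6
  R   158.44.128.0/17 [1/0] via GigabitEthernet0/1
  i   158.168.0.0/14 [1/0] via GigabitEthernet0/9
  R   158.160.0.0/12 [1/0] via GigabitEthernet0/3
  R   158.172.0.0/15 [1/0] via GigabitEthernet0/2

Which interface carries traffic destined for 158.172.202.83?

GigabitEthernet0/2

Routes whose prefix contains 158.172.202.83:
  0.0.0.0/0 (default, matches everything) -> GigabitEthernet0/8
  158.160.0.0/12 (158.160.0.0 - 158.175.255.255) -> GigabitEthernet0/3
  158.168.0.0/13 (158.168.0.0 - 158.175.255.255) -> GigabitEthernet0/4
  158.172.0.0/15 (158.172.0.0 - 158.173.255.255) -> GigabitEthernet0/2
More-specific entries that do NOT match:
  158.172.202.208/28 (158.172.202.208 - 158.172.202.223) does not contain 158.172.202.83
  158.140.202.0/24 (158.140.202.0 - 158.140.202.255) does not contain 158.172.202.83
  158.172.200.0/23 (158.172.200.0 - 158.172.201.255) does not contain 158.172.202.83
  158.44.128.0/17 (158.44.128.0 - 158.44.255.255) does not contain 158.172.202.83
Longest matching prefix is /15 -> interface GigabitEthernet0/2.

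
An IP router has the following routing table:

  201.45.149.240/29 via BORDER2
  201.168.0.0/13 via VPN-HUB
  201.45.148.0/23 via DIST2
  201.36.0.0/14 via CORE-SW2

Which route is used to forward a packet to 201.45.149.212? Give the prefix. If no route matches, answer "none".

201.45.148.0/23

Entries matching 201.45.149.212:
  201.45.148.0/23 (201.45.148.0 - 201.45.149.255)
Most specific is 201.45.148.0/23.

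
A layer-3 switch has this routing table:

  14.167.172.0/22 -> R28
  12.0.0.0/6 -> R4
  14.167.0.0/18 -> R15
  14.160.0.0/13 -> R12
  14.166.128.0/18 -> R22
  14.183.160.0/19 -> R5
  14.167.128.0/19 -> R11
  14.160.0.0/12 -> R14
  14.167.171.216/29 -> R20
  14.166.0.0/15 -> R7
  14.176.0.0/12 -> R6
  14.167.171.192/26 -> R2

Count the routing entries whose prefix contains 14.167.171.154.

Prefixes containing 14.167.171.154:
  12.0.0.0/6 (12.0.0.0 - 15.255.255.255)
  14.160.0.0/12 (14.160.0.0 - 14.175.255.255)
  14.160.0.0/13 (14.160.0.0 - 14.167.255.255)
  14.166.0.0/15 (14.166.0.0 - 14.167.255.255)
Total matching entries: 4.

4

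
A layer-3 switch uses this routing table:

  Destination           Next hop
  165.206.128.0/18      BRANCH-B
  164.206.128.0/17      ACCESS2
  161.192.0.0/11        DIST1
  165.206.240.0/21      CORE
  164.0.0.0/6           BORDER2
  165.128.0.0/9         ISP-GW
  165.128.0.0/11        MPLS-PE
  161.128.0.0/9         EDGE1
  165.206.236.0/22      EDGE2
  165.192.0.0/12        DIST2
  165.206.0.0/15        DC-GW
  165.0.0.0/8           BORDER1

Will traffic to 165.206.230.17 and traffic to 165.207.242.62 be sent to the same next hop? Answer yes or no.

165.206.230.17: longest match 165.206.0.0/15 -> DC-GW
165.207.242.62: longest match 165.206.0.0/15 -> DC-GW

yes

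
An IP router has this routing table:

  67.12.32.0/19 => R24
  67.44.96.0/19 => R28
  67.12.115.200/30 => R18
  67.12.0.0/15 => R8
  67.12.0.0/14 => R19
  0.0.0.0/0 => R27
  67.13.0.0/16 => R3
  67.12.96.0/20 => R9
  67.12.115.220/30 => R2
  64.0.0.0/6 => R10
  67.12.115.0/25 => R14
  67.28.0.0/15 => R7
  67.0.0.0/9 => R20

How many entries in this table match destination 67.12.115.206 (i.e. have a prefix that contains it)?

Prefixes containing 67.12.115.206:
  0.0.0.0/0 (default, matches everything)
  64.0.0.0/6 (64.0.0.0 - 67.255.255.255)
  67.0.0.0/9 (67.0.0.0 - 67.127.255.255)
  67.12.0.0/14 (67.12.0.0 - 67.15.255.255)
  67.12.0.0/15 (67.12.0.0 - 67.13.255.255)
Total matching entries: 5.

5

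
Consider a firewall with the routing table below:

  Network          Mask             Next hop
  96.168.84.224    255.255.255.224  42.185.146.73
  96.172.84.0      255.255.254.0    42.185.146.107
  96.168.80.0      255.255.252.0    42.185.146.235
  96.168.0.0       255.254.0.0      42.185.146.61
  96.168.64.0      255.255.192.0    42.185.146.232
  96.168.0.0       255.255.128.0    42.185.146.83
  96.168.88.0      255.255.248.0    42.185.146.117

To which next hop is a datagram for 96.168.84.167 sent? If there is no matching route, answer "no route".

42.185.146.232

Routes whose prefix contains 96.168.84.167:
  96.168.0.0/15 (96.168.0.0 - 96.169.255.255) -> 42.185.146.61
  96.168.0.0/17 (96.168.0.0 - 96.168.127.255) -> 42.185.146.83
  96.168.64.0/18 (96.168.64.0 - 96.168.127.255) -> 42.185.146.232
More-specific entries that do NOT match:
  96.168.84.224/27 (96.168.84.224 - 96.168.84.255) does not contain 96.168.84.167
  96.172.84.0/23 (96.172.84.0 - 96.172.85.255) does not contain 96.168.84.167
  96.168.80.0/22 (96.168.80.0 - 96.168.83.255) does not contain 96.168.84.167
  96.168.88.0/21 (96.168.88.0 - 96.168.95.255) does not contain 96.168.84.167
Longest matching prefix is /18 -> next hop 42.185.146.232.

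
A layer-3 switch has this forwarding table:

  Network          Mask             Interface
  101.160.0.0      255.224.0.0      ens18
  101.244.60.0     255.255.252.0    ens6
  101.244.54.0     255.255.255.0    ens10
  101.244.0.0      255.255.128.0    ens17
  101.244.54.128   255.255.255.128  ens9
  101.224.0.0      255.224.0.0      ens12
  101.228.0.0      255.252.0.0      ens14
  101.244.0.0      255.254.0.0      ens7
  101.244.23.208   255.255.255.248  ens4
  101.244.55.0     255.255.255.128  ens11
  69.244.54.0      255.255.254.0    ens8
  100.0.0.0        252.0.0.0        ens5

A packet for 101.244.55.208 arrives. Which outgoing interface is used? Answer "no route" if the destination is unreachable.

Routes whose prefix contains 101.244.55.208:
  100.0.0.0/6 (100.0.0.0 - 103.255.255.255) -> ens5
  101.224.0.0/11 (101.224.0.0 - 101.255.255.255) -> ens12
  101.244.0.0/15 (101.244.0.0 - 101.245.255.255) -> ens7
  101.244.0.0/17 (101.244.0.0 - 101.244.127.255) -> ens17
More-specific entries that do NOT match:
  101.244.23.208/29 (101.244.23.208 - 101.244.23.215) does not contain 101.244.55.208
  101.244.54.128/25 (101.244.54.128 - 101.244.54.255) does not contain 101.244.55.208
  101.244.55.0/25 (101.244.55.0 - 101.244.55.127) does not contain 101.244.55.208
  101.244.54.0/24 (101.244.54.0 - 101.244.54.255) does not contain 101.244.55.208
  69.244.54.0/23 (69.244.54.0 - 69.244.55.255) does not contain 101.244.55.208
  101.244.60.0/22 (101.244.60.0 - 101.244.63.255) does not contain 101.244.55.208
Longest matching prefix is /17 -> interface ens17.

ens17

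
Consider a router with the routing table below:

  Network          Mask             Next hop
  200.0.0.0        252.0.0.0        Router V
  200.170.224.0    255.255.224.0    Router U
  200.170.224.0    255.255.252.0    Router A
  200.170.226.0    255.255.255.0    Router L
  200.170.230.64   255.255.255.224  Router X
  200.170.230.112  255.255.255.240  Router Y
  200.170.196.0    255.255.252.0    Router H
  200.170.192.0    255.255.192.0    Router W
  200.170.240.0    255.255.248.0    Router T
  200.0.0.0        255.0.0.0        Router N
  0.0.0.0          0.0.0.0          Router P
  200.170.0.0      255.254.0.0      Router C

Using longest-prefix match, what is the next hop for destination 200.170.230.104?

Router U

Routes whose prefix contains 200.170.230.104:
  0.0.0.0/0 (default, matches everything) -> Router P
  200.0.0.0/6 (200.0.0.0 - 203.255.255.255) -> Router V
  200.0.0.0/8 (200.0.0.0 - 200.255.255.255) -> Router N
  200.170.0.0/15 (200.170.0.0 - 200.171.255.255) -> Router C
  200.170.192.0/18 (200.170.192.0 - 200.170.255.255) -> Router W
  200.170.224.0/19 (200.170.224.0 - 200.170.255.255) -> Router U
More-specific entries that do NOT match:
  200.170.230.112/28 (200.170.230.112 - 200.170.230.127) does not contain 200.170.230.104
  200.170.230.64/27 (200.170.230.64 - 200.170.230.95) does not contain 200.170.230.104
  200.170.226.0/24 (200.170.226.0 - 200.170.226.255) does not contain 200.170.230.104
  200.170.224.0/22 (200.170.224.0 - 200.170.227.255) does not contain 200.170.230.104
  200.170.196.0/22 (200.170.196.0 - 200.170.199.255) does not contain 200.170.230.104
  200.170.240.0/21 (200.170.240.0 - 200.170.247.255) does not contain 200.170.230.104
Longest matching prefix is /19 -> next hop Router U.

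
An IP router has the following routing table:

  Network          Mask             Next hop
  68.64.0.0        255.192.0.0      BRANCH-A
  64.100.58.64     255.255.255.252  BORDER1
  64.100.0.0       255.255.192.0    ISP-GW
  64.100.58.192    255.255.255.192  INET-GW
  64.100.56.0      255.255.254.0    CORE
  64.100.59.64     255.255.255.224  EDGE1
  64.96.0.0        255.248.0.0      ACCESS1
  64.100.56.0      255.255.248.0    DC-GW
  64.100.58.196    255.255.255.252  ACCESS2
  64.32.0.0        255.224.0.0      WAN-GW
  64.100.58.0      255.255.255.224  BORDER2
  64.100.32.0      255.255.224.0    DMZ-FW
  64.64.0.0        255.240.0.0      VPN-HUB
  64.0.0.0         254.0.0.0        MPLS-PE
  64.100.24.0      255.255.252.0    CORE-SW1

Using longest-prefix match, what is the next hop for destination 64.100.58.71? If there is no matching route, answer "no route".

DC-GW

Routes whose prefix contains 64.100.58.71:
  64.0.0.0/7 (64.0.0.0 - 65.255.255.255) -> MPLS-PE
  64.96.0.0/13 (64.96.0.0 - 64.103.255.255) -> ACCESS1
  64.100.0.0/18 (64.100.0.0 - 64.100.63.255) -> ISP-GW
  64.100.32.0/19 (64.100.32.0 - 64.100.63.255) -> DMZ-FW
  64.100.56.0/21 (64.100.56.0 - 64.100.63.255) -> DC-GW
More-specific entries that do NOT match:
  64.100.58.64/30 (64.100.58.64 - 64.100.58.67) does not contain 64.100.58.71
  64.100.58.196/30 (64.100.58.196 - 64.100.58.199) does not contain 64.100.58.71
  64.100.59.64/27 (64.100.59.64 - 64.100.59.95) does not contain 64.100.58.71
  64.100.58.0/27 (64.100.58.0 - 64.100.58.31) does not contain 64.100.58.71
  64.100.58.192/26 (64.100.58.192 - 64.100.58.255) does not contain 64.100.58.71
  64.100.56.0/23 (64.100.56.0 - 64.100.57.255) does not contain 64.100.58.71
  64.100.24.0/22 (64.100.24.0 - 64.100.27.255) does not contain 64.100.58.71
Longest matching prefix is /21 -> next hop DC-GW.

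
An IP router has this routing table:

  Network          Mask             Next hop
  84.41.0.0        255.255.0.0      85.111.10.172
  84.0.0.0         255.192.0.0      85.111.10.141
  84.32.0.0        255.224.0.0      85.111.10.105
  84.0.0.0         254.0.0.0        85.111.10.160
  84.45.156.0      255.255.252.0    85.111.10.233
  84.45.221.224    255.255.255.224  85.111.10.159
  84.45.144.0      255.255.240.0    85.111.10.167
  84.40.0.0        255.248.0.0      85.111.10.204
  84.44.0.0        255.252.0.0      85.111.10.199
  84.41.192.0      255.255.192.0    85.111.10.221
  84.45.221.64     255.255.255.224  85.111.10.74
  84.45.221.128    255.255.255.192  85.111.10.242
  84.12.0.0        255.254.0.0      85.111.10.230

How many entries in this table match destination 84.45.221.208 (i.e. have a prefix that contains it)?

5

Prefixes containing 84.45.221.208:
  84.0.0.0/7 (84.0.0.0 - 85.255.255.255)
  84.0.0.0/10 (84.0.0.0 - 84.63.255.255)
  84.32.0.0/11 (84.32.0.0 - 84.63.255.255)
  84.40.0.0/13 (84.40.0.0 - 84.47.255.255)
  84.44.0.0/14 (84.44.0.0 - 84.47.255.255)
Total matching entries: 5.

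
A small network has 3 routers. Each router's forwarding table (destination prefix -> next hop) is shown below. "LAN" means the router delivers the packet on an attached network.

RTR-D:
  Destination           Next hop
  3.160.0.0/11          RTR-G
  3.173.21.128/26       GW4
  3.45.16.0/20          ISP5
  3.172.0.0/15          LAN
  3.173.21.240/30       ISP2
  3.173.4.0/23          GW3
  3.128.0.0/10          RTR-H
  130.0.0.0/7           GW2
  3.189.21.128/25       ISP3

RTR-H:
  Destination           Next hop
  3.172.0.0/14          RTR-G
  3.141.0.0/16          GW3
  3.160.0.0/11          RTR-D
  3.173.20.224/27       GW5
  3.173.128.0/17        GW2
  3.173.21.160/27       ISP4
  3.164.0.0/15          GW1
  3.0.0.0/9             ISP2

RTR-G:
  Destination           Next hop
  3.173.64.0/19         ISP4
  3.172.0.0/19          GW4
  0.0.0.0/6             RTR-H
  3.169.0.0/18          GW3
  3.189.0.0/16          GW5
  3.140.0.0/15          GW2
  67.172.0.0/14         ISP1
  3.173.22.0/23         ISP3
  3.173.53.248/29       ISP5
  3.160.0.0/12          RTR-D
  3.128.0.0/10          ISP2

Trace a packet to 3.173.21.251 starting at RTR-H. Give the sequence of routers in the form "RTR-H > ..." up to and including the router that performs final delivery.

At RTR-H: longest match for 3.173.21.251 is 3.172.0.0/14 -> RTR-G
At RTR-G: longest match for 3.173.21.251 is 3.160.0.0/12 -> RTR-D
At RTR-D: longest match for 3.173.21.251 is 3.172.0.0/15 -> LAN

RTR-H > RTR-G > RTR-D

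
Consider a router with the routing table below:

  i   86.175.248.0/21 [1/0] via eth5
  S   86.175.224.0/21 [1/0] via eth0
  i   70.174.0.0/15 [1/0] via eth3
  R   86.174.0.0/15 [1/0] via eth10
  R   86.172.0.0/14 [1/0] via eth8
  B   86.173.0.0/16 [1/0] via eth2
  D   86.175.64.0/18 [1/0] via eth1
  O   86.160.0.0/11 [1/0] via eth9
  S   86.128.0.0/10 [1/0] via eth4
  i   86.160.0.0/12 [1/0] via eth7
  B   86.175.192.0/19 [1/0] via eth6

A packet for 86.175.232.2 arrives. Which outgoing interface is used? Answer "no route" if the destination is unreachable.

Routes whose prefix contains 86.175.232.2:
  86.128.0.0/10 (86.128.0.0 - 86.191.255.255) -> eth4
  86.160.0.0/11 (86.160.0.0 - 86.191.255.255) -> eth9
  86.160.0.0/12 (86.160.0.0 - 86.175.255.255) -> eth7
  86.172.0.0/14 (86.172.0.0 - 86.175.255.255) -> eth8
  86.174.0.0/15 (86.174.0.0 - 86.175.255.255) -> eth10
More-specific entries that do NOT match:
  86.175.248.0/21 (86.175.248.0 - 86.175.255.255) does not contain 86.175.232.2
  86.175.224.0/21 (86.175.224.0 - 86.175.231.255) does not contain 86.175.232.2
  86.175.192.0/19 (86.175.192.0 - 86.175.223.255) does not contain 86.175.232.2
  86.175.64.0/18 (86.175.64.0 - 86.175.127.255) does not contain 86.175.232.2
  86.173.0.0/16 (86.173.0.0 - 86.173.255.255) does not contain 86.175.232.2
Longest matching prefix is /15 -> interface eth10.

eth10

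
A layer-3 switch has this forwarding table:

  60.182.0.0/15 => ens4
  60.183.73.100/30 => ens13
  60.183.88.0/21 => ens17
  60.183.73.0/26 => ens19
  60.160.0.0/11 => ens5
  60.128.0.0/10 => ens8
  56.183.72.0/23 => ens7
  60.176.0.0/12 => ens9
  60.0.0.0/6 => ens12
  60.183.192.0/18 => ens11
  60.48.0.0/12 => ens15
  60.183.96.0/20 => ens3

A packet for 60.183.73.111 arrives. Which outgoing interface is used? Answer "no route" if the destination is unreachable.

ens4

Routes whose prefix contains 60.183.73.111:
  60.0.0.0/6 (60.0.0.0 - 63.255.255.255) -> ens12
  60.128.0.0/10 (60.128.0.0 - 60.191.255.255) -> ens8
  60.160.0.0/11 (60.160.0.0 - 60.191.255.255) -> ens5
  60.176.0.0/12 (60.176.0.0 - 60.191.255.255) -> ens9
  60.182.0.0/15 (60.182.0.0 - 60.183.255.255) -> ens4
More-specific entries that do NOT match:
  60.183.73.100/30 (60.183.73.100 - 60.183.73.103) does not contain 60.183.73.111
  60.183.73.0/26 (60.183.73.0 - 60.183.73.63) does not contain 60.183.73.111
  56.183.72.0/23 (56.183.72.0 - 56.183.73.255) does not contain 60.183.73.111
  60.183.88.0/21 (60.183.88.0 - 60.183.95.255) does not contain 60.183.73.111
  60.183.96.0/20 (60.183.96.0 - 60.183.111.255) does not contain 60.183.73.111
  60.183.192.0/18 (60.183.192.0 - 60.183.255.255) does not contain 60.183.73.111
Longest matching prefix is /15 -> interface ens4.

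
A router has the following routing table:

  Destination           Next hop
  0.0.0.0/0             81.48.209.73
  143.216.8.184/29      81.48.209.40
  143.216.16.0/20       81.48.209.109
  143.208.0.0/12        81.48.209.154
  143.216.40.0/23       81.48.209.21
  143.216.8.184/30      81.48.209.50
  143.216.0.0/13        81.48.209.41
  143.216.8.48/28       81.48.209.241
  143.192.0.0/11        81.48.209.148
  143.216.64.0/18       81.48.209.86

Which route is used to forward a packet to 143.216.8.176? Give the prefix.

Entries matching 143.216.8.176:
  0.0.0.0/0 (default, matches everything)
  143.192.0.0/11 (143.192.0.0 - 143.223.255.255)
  143.208.0.0/12 (143.208.0.0 - 143.223.255.255)
  143.216.0.0/13 (143.216.0.0 - 143.223.255.255)
Most specific is 143.216.0.0/13.

143.216.0.0/13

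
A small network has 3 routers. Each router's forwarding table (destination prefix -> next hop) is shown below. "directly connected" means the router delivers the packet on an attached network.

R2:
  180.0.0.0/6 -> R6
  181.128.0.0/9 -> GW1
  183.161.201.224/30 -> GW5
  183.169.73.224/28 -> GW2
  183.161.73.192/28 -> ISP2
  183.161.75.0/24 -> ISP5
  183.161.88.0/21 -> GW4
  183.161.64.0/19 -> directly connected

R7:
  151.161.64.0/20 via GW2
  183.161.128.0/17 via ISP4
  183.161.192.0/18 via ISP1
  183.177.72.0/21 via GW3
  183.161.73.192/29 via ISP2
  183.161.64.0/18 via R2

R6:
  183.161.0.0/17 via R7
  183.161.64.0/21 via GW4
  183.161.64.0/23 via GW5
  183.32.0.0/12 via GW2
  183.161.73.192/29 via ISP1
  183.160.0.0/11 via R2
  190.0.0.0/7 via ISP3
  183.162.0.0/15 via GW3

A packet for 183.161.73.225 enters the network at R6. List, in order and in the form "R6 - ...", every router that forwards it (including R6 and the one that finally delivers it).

At R6: longest match for 183.161.73.225 is 183.161.0.0/17 -> R7
At R7: longest match for 183.161.73.225 is 183.161.64.0/18 -> R2
At R2: longest match for 183.161.73.225 is 183.161.64.0/19 -> directly connected

R6 - R7 - R2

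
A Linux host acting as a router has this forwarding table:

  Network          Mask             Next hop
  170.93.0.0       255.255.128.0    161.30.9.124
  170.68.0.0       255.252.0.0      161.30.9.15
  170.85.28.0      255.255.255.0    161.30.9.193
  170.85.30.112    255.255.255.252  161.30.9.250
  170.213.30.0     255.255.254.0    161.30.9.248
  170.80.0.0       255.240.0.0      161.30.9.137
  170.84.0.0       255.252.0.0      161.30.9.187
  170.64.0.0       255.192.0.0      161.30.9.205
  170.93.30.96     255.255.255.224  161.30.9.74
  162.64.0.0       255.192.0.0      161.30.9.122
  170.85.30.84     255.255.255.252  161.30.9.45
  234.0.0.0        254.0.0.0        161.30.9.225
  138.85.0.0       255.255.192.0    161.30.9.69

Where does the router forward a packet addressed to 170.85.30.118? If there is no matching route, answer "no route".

161.30.9.187

Routes whose prefix contains 170.85.30.118:
  170.64.0.0/10 (170.64.0.0 - 170.127.255.255) -> 161.30.9.205
  170.80.0.0/12 (170.80.0.0 - 170.95.255.255) -> 161.30.9.137
  170.84.0.0/14 (170.84.0.0 - 170.87.255.255) -> 161.30.9.187
More-specific entries that do NOT match:
  170.85.30.112/30 (170.85.30.112 - 170.85.30.115) does not contain 170.85.30.118
  170.85.30.84/30 (170.85.30.84 - 170.85.30.87) does not contain 170.85.30.118
  170.93.30.96/27 (170.93.30.96 - 170.93.30.127) does not contain 170.85.30.118
  170.85.28.0/24 (170.85.28.0 - 170.85.28.255) does not contain 170.85.30.118
  170.213.30.0/23 (170.213.30.0 - 170.213.31.255) does not contain 170.85.30.118
  138.85.0.0/18 (138.85.0.0 - 138.85.63.255) does not contain 170.85.30.118
  170.93.0.0/17 (170.93.0.0 - 170.93.127.255) does not contain 170.85.30.118
Longest matching prefix is /14 -> next hop 161.30.9.187.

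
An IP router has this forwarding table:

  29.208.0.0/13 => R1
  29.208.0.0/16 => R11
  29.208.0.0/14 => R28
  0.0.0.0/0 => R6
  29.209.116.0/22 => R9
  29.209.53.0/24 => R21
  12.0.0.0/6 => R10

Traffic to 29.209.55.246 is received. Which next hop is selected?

R28

Routes whose prefix contains 29.209.55.246:
  0.0.0.0/0 (default, matches everything) -> R6
  29.208.0.0/13 (29.208.0.0 - 29.215.255.255) -> R1
  29.208.0.0/14 (29.208.0.0 - 29.211.255.255) -> R28
More-specific entries that do NOT match:
  29.209.53.0/24 (29.209.53.0 - 29.209.53.255) does not contain 29.209.55.246
  29.209.116.0/22 (29.209.116.0 - 29.209.119.255) does not contain 29.209.55.246
  29.208.0.0/16 (29.208.0.0 - 29.208.255.255) does not contain 29.209.55.246
Longest matching prefix is /14 -> next hop R28.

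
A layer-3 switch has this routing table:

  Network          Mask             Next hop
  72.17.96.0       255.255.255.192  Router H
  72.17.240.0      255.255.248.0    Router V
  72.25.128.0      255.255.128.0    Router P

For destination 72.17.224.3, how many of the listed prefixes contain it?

0

No listed prefix contains 72.17.224.3.
Total matching entries: 0.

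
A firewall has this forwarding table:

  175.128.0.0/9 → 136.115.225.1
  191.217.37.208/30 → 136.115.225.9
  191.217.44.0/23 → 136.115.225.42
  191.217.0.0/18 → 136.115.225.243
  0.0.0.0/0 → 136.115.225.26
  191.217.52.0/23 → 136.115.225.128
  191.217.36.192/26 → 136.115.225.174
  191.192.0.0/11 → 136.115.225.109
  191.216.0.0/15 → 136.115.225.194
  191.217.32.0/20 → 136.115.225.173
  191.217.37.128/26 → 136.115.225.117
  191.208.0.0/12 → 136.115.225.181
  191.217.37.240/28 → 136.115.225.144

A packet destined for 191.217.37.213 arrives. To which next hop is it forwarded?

Routes whose prefix contains 191.217.37.213:
  0.0.0.0/0 (default, matches everything) -> 136.115.225.26
  191.192.0.0/11 (191.192.0.0 - 191.223.255.255) -> 136.115.225.109
  191.208.0.0/12 (191.208.0.0 - 191.223.255.255) -> 136.115.225.181
  191.216.0.0/15 (191.216.0.0 - 191.217.255.255) -> 136.115.225.194
  191.217.0.0/18 (191.217.0.0 - 191.217.63.255) -> 136.115.225.243
  191.217.32.0/20 (191.217.32.0 - 191.217.47.255) -> 136.115.225.173
More-specific entries that do NOT match:
  191.217.37.208/30 (191.217.37.208 - 191.217.37.211) does not contain 191.217.37.213
  191.217.37.240/28 (191.217.37.240 - 191.217.37.255) does not contain 191.217.37.213
  191.217.36.192/26 (191.217.36.192 - 191.217.36.255) does not contain 191.217.37.213
  191.217.37.128/26 (191.217.37.128 - 191.217.37.191) does not contain 191.217.37.213
  191.217.44.0/23 (191.217.44.0 - 191.217.45.255) does not contain 191.217.37.213
  191.217.52.0/23 (191.217.52.0 - 191.217.53.255) does not contain 191.217.37.213
Longest matching prefix is /20 -> next hop 136.115.225.173.

136.115.225.173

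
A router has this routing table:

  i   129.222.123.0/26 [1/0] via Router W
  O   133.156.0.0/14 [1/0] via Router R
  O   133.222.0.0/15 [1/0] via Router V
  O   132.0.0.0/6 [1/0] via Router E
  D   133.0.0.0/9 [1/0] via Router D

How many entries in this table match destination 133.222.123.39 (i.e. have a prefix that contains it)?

Prefixes containing 133.222.123.39:
  132.0.0.0/6 (132.0.0.0 - 135.255.255.255)
  133.222.0.0/15 (133.222.0.0 - 133.223.255.255)
Total matching entries: 2.

2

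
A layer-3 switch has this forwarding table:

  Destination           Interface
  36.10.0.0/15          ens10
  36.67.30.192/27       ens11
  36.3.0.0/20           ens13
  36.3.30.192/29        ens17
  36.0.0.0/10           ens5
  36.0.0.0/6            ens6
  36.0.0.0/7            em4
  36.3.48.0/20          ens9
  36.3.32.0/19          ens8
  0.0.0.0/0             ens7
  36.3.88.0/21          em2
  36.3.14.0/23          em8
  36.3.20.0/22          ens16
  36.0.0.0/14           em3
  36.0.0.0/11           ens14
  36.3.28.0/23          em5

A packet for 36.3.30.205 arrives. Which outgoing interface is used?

Routes whose prefix contains 36.3.30.205:
  0.0.0.0/0 (default, matches everything) -> ens7
  36.0.0.0/6 (36.0.0.0 - 39.255.255.255) -> ens6
  36.0.0.0/7 (36.0.0.0 - 37.255.255.255) -> em4
  36.0.0.0/10 (36.0.0.0 - 36.63.255.255) -> ens5
  36.0.0.0/11 (36.0.0.0 - 36.31.255.255) -> ens14
  36.0.0.0/14 (36.0.0.0 - 36.3.255.255) -> em3
More-specific entries that do NOT match:
  36.3.30.192/29 (36.3.30.192 - 36.3.30.199) does not contain 36.3.30.205
  36.67.30.192/27 (36.67.30.192 - 36.67.30.223) does not contain 36.3.30.205
  36.3.14.0/23 (36.3.14.0 - 36.3.15.255) does not contain 36.3.30.205
  36.3.28.0/23 (36.3.28.0 - 36.3.29.255) does not contain 36.3.30.205
  36.3.20.0/22 (36.3.20.0 - 36.3.23.255) does not contain 36.3.30.205
  36.3.88.0/21 (36.3.88.0 - 36.3.95.255) does not contain 36.3.30.205
  36.3.0.0/20 (36.3.0.0 - 36.3.15.255) does not contain 36.3.30.205
  36.3.48.0/20 (36.3.48.0 - 36.3.63.255) does not contain 36.3.30.205
  36.3.32.0/19 (36.3.32.0 - 36.3.63.255) does not contain 36.3.30.205
  36.10.0.0/15 (36.10.0.0 - 36.11.255.255) does not contain 36.3.30.205
Longest matching prefix is /14 -> interface em3.

em3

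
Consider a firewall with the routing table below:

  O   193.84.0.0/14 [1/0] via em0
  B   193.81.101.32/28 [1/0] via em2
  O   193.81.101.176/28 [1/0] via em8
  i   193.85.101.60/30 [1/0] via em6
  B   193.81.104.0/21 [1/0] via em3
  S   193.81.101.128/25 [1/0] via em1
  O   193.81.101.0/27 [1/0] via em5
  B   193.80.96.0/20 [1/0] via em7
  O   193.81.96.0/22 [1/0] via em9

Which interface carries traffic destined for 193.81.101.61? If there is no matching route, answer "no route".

no route

No entry's prefix contains 193.81.101.61; there is no default route.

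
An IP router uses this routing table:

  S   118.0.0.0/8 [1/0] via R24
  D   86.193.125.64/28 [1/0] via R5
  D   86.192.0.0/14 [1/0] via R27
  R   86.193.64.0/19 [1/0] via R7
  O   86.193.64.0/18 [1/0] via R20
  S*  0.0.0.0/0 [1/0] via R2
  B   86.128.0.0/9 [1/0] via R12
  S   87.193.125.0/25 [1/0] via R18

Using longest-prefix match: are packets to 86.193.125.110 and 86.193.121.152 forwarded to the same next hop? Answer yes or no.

yes

86.193.125.110: longest match 86.193.64.0/18 -> R20
86.193.121.152: longest match 86.193.64.0/18 -> R20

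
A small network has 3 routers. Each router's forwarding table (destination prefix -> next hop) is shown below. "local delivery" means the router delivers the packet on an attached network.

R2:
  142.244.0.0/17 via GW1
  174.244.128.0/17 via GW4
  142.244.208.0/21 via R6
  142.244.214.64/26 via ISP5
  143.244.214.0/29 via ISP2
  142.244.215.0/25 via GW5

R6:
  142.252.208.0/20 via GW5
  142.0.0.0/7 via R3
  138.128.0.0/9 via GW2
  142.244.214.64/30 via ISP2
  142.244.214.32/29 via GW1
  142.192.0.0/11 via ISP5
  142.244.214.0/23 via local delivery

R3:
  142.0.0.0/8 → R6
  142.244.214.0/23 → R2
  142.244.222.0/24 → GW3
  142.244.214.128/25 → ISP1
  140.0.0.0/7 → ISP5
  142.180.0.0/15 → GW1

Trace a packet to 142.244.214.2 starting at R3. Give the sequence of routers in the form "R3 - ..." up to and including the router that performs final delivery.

R3 - R2 - R6

At R3: longest match for 142.244.214.2 is 142.244.214.0/23 -> R2
At R2: longest match for 142.244.214.2 is 142.244.208.0/21 -> R6
At R6: longest match for 142.244.214.2 is 142.244.214.0/23 -> local delivery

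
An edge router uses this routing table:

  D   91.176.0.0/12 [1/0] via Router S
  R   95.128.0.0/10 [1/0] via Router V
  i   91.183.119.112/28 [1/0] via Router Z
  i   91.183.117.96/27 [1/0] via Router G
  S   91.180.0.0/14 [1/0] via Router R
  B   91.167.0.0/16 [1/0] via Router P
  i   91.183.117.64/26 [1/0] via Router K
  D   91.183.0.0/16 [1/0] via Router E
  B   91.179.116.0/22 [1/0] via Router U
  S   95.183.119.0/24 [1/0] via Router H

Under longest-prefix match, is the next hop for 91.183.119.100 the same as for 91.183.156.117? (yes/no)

yes

91.183.119.100: longest match 91.183.0.0/16 -> Router E
91.183.156.117: longest match 91.183.0.0/16 -> Router E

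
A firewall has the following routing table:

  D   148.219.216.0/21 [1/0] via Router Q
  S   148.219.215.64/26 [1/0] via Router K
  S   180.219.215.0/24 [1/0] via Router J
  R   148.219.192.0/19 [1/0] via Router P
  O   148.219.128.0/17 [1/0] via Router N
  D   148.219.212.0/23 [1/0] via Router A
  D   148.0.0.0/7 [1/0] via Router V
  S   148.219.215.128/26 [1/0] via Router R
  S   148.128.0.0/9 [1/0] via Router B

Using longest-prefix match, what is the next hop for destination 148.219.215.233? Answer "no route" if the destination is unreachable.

Routes whose prefix contains 148.219.215.233:
  148.0.0.0/7 (148.0.0.0 - 149.255.255.255) -> Router V
  148.128.0.0/9 (148.128.0.0 - 148.255.255.255) -> Router B
  148.219.128.0/17 (148.219.128.0 - 148.219.255.255) -> Router N
  148.219.192.0/19 (148.219.192.0 - 148.219.223.255) -> Router P
More-specific entries that do NOT match:
  148.219.215.64/26 (148.219.215.64 - 148.219.215.127) does not contain 148.219.215.233
  148.219.215.128/26 (148.219.215.128 - 148.219.215.191) does not contain 148.219.215.233
  180.219.215.0/24 (180.219.215.0 - 180.219.215.255) does not contain 148.219.215.233
  148.219.212.0/23 (148.219.212.0 - 148.219.213.255) does not contain 148.219.215.233
  148.219.216.0/21 (148.219.216.0 - 148.219.223.255) does not contain 148.219.215.233
Longest matching prefix is /19 -> next hop Router P.

Router P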